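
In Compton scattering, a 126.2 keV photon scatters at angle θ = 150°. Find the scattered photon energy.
86.3882 keV

First convert energy to wavelength:
λ = hc/E, with hc ≈ 1239.842 keV·pm (i.e. 1239.842 eV·nm)

For E = 126.2 keV = 126200 eV:
λ = 1239.842 keV·pm / 126.2 keV
λ = 9.8244 pm

Calculate the Compton shift:
Δλ = λ_C(1 - cos(150°)) = 2.4263 × 1.8660
Δλ = 4.5276 pm

Final wavelength:
λ' = 9.8244 + 4.5276 = 14.3520 pm

Final energy:
E' = hc/λ' = 1239.842 / 14.3520 = 86.3882 keV

(Intermediate values are shown rounded; full precision is carried through to the final answer.)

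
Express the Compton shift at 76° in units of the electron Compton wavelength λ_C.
0.7581 λ_C

The Compton shift formula is:
Δλ = λ_C(1 - cos θ)

Dividing both sides by λ_C:
Δλ/λ_C = 1 - cos θ

For θ = 76°:
Δλ/λ_C = 1 - cos(76°)
Δλ/λ_C = 1 - 0.2419
Δλ/λ_C = 0.7581

This means the shift is 0.7581 × λ_C = 1.8393 pm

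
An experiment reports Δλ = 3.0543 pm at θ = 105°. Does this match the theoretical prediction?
Yes, consistent

Calculate the expected shift for θ = 105°:

Δλ_expected = λ_C(1 - cos(105°))
Δλ_expected = 2.4263 × (1 - cos(105°))
Δλ_expected = 2.4263 × 1.2588
Δλ_expected = 3.0543 pm

Given shift: 3.0543 pm
Expected shift: 3.0543 pm
Difference: 0.0000 pm

The values match. This is consistent with Compton scattering at the stated angle.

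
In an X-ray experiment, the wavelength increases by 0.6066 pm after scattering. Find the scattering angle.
41.41°

From the Compton formula Δλ = λ_C(1 - cos θ), we can solve for θ:

cos θ = 1 - Δλ/λ_C

Given:
- Δλ = 0.6066 pm
- λ_C = h/(m_e·c) ≈ 2.42631024 pm

cos θ = 1 - 0.6066/2.42631024
cos θ = 1 - 0.250009
cos θ = 0.749991

θ = arccos(0.749991)
θ = 41.41°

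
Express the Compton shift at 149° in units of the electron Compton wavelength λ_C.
1.8572 λ_C

The Compton shift formula is:
Δλ = λ_C(1 - cos θ)

Dividing both sides by λ_C:
Δλ/λ_C = 1 - cos θ

For θ = 149°:
Δλ/λ_C = 1 - cos(149°)
Δλ/λ_C = 1 - -0.8572
Δλ/λ_C = 1.8572

This means the shift is 1.8572 × λ_C = 4.5061 pm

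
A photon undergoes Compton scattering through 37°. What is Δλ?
0.4886 pm

Using the Compton scattering formula:
Δλ = λ_C(1 - cos θ)

where λ_C = h/(m_e·c) ≈ 2.4263 pm is the Compton wavelength of an electron.

For θ = 37°:
cos(37°) = 0.7986
1 - cos(37°) = 0.2014

Δλ = 2.4263 × 0.2014
Δλ = 0.4886 pm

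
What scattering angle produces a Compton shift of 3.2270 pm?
109.27°

From the Compton formula Δλ = λ_C(1 - cos θ), we can solve for θ:

cos θ = 1 - Δλ/λ_C

Given:
- Δλ = 3.2270 pm
- λ_C = h/(m_e·c) ≈ 2.42631024 pm

cos θ = 1 - 3.2270/2.42631024
cos θ = 1 - 1.330003
cos θ = -0.330003

θ = arccos(-0.330003)
θ = 109.27°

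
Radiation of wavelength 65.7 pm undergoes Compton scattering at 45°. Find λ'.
66.4106 pm

Using the Compton formula: λ' = λ + λ_C(1 − cos θ)

For θ = 45°, cos θ = √2/2 (exact) ≈ 0.7071, so:
1 − cos 45° = 1 − (√2/2) ≈ 0.2929

Δλ = λ_C × 0.2929 = 2.4263 × 0.2929 = 0.7106 pm

λ' = 65.7 + 0.7106 = 66.4106 pm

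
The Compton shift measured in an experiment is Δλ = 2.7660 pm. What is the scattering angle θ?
98.05°

From the Compton formula Δλ = λ_C(1 - cos θ), we can solve for θ:

cos θ = 1 - Δλ/λ_C

Given:
- Δλ = 2.7660 pm
- λ_C = h/(m_e·c) ≈ 2.42631024 pm

cos θ = 1 - 2.7660/2.42631024
cos θ = 1 - 1.140003
cos θ = -0.140003

θ = arccos(-0.140003)
θ = 98.05°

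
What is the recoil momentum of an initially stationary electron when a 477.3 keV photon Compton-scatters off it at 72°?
2.5428e-22 kg·m/s

The electron is initially at rest, so by conservation of momentum:
p⃗_e = p⃗₀ − p⃗'  (incident photon momentum minus scattered photon momentum)

Photon momentum magnitudes (p = h/λ = E/c):
λ₀ = hc/E₀ = 2.5976 pm → p₀ = h/λ₀ = 2.5508e-22 kg·m/s
Δλ = λ_C(1 − cos 72°) = 1.6765 pm
λ' = 4.2742 pm → p' = h/λ' = 1.5503e-22 kg·m/s

The scattered photon makes angle θ = 72° with the incident direction, so by the law of cosines:
|p⃗_e|² = p₀² + p'² − 2p₀p'cos θ
|p⃗_e|² = (2.5508e-22)² + (1.5503e-22)² − 2·2.5508e-22·1.5503e-22·cos(72°)
|p⃗_e| = 2.5428e-22 kg·m/s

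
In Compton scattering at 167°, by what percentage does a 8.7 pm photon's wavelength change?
55.0625%

Calculate the Compton shift:
Δλ = λ_C(1 - cos(167°))
Δλ = 2.4263 × (1 - cos(167°))
Δλ = 2.4263 × 1.9744
Δλ = 4.7904 pm

Percentage change:
(Δλ/λ₀) × 100 = (4.7904/8.7) × 100
= 55.0625%

(Intermediate values are shown rounded; full precision is carried through to the final answer.)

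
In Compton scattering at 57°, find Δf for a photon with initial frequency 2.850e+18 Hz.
2.962e+16 Hz (decrease)

Convert frequency to wavelength (c = 299792458 m/s):
λ₀ = c/f₀ = 299792458/2.850e+18 = 1.0519034e-10 m = 105.1903 pm

Calculate Compton shift:
Δλ = λ_C(1 - cos(57°)) = 1.1048 pm

Final wavelength:
λ' = λ₀ + Δλ = 105.1903 + 1.1048 = 106.2952 pm

Final frequency:
f' = c/λ' = 299792458/1.0629518e-10 = 2.8203767e+18 Hz

Frequency shift (decrease):
Δf = f₀ - f' = 2.850e+18 - 2.8203767e+18 = 2.962e+16 Hz

(Intermediate values are shown rounded; full precision is carried through to the final answer.)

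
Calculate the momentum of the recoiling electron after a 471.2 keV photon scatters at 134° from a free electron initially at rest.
3.2780e-22 kg·m/s

The electron is initially at rest, so by conservation of momentum:
p⃗_e = p⃗₀ − p⃗'  (incident photon momentum minus scattered photon momentum)

Photon momentum magnitudes (p = h/λ = E/c):
λ₀ = hc/E₀ = 2.6312 pm → p₀ = h/λ₀ = 2.5182e-22 kg·m/s
Δλ = λ_C(1 − cos 134°) = 4.1118 pm
λ' = 6.7430 pm → p' = h/λ' = 9.8266e-23 kg·m/s

The scattered photon makes angle θ = 134° with the incident direction, so by the law of cosines:
|p⃗_e|² = p₀² + p'² − 2p₀p'cos θ
|p⃗_e|² = (2.5182e-22)² + (9.8266e-23)² − 2·2.5182e-22·9.8266e-23·cos(134°)
|p⃗_e| = 3.2780e-22 kg·m/s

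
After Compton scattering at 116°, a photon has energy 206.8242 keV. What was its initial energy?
495.0000 keV

Convert final energy to wavelength (hc ≈ 1239.842 keV·pm):
λ' = hc/E' = 1239.842 / 206.8242 = 5.9947 pm

Calculate the Compton shift:
Δλ = λ_C(1 - cos(116°))
Δλ = 2.4263 × (1 - cos(116°))
Δλ = 3.4899 pm

Initial wavelength:
λ = λ' - Δλ = 5.9947 - 3.4899 = 2.5047 pm

Initial energy:
E = hc/λ = 1239.842 / 2.5047 = 495.0000 keV

(Intermediate values are shown rounded; full precision is carried through to the final answer.)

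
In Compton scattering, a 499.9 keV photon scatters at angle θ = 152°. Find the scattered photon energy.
175.8942 keV

First convert energy to wavelength:
λ = hc/E, with hc ≈ 1239.842 keV·pm (i.e. 1239.842 eV·nm)

For E = 499.9 keV = 499900 eV:
λ = 1239.842 keV·pm / 499.9 keV
λ = 2.4802 pm

Calculate the Compton shift:
Δλ = λ_C(1 - cos(152°)) = 2.4263 × 1.8829
Δλ = 4.5686 pm

Final wavelength:
λ' = 2.4802 + 4.5686 = 7.0488 pm

Final energy:
E' = hc/λ' = 1239.842 / 7.0488 = 175.8942 keV

(Intermediate values are shown rounded; full precision is carried through to the final answer.)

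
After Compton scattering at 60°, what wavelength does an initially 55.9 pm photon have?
57.1132 pm

Using the Compton formula: λ' = λ + λ_C(1 − cos θ)

For θ = 60°, cos θ = 1/2 (exact) = 0.5000, so:
1 − cos 60° = 1 − (1/2) = 0.5000

Δλ = λ_C × 0.5000 = 2.4263 × 0.5000 = 1.2132 pm

λ' = 55.9 + 1.2132 = 57.1132 pm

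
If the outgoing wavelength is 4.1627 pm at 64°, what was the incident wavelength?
2.8000 pm

From λ' = λ + Δλ, we have λ = λ' - Δλ

First calculate the Compton shift:
Δλ = λ_C(1 - cos θ)
Δλ = 2.4263 × (1 - cos(64°))
Δλ = 2.4263 × 0.5616
Δλ = 1.3627 pm

Initial wavelength:
λ = λ' - Δλ
λ = 4.1627 - 1.3627
λ = 2.8000 pm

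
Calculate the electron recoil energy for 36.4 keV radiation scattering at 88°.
2.3414 keV

By energy conservation: K_e = E_initial - E_final

First find the scattered photon energy:
Initial wavelength: λ = hc/E = 34.0616 pm
Compton shift: Δλ = λ_C(1 - cos(88°)) = 2.3416 pm
Final wavelength: λ' = 34.0616 + 2.3416 = 36.4032 pm
Final photon energy: E' = hc/λ' = 34.0586 keV

Electron kinetic energy:
K_e = E - E' = 36.4000 - 34.0586 = 2.3414 keV

(Intermediate values are shown rounded; full precision is carried through to the final answer.)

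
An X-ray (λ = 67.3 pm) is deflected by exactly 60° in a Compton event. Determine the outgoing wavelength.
68.5132 pm

Using the Compton formula: λ' = λ + λ_C(1 − cos θ)

For θ = 60°, cos θ = 1/2 (exact) = 0.5000, so:
1 − cos 60° = 1 − (1/2) = 0.5000

Δλ = λ_C × 0.5000 = 2.4263 × 0.5000 = 1.2132 pm

λ' = 67.3 + 1.2132 = 68.5132 pm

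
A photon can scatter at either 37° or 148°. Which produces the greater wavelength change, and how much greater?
148° produces the larger shift by a factor of 9.178

Calculate both shifts using Δλ = λ_C(1 - cos θ):

For θ₁ = 37°:
Δλ₁ = 2.4263 × (1 - cos(37°))
Δλ₁ = 2.4263 × 0.2014
Δλ₁ = 0.4886 pm

For θ₂ = 148°:
Δλ₂ = 2.4263 × (1 - cos(148°))
Δλ₂ = 2.4263 × 1.8480
Δλ₂ = 4.4839 pm

The 148° angle produces the larger shift.
Ratio: 4.4839/0.4886 = 9.178

(Intermediate values are shown rounded; full precision is carried through to the final answer.)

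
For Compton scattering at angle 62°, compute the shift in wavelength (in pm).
1.2872 pm

Using the Compton scattering formula:
Δλ = λ_C(1 - cos θ)

where λ_C = h/(m_e·c) ≈ 2.4263 pm is the Compton wavelength of an electron.

For θ = 62°:
cos(62°) = 0.4695
1 - cos(62°) = 0.5305

Δλ = 2.4263 × 0.5305
Δλ = 1.2872 pm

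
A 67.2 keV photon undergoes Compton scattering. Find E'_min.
53.2061 keV (at θ = 180°)

The scattered photon has minimum energy when its wavelength is maximum, i.e., when the Compton shift Δλ = λ_C(1 − cos θ) is maximum. This occurs at θ = 180° (backscattering), giving Δλ_max = 2λ_C = 4.8526 pm.

Initial wavelength: λ₀ = hc/E₀ = 18.4500 pm
Maximum final wavelength: λ'_max = λ₀ + 2λ_C = 18.4500 + 4.8526 = 23.3026 pm
Minimum final energy: E'_min = hc/λ'_max = 53.2061 keV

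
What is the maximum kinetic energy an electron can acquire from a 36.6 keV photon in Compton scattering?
4.5860 keV

Maximum energy transfer occurs at θ = 180° (backscattering).

Initial photon: E₀ = 36.6 keV → λ₀ = 33.8755 pm

Maximum Compton shift (at 180°):
Δλ_max = 2λ_C = 2 × 2.4263 = 4.8526 pm

Final wavelength:
λ' = 33.8755 + 4.8526 = 38.7281 pm

Minimum photon energy (maximum energy to electron):
E'_min = hc/λ' = 32.0140 keV

Maximum electron kinetic energy:
K_max = E₀ - E'_min = 36.6000 - 32.0140 = 4.5860 keV

(Intermediate values are shown rounded; full precision is carried through to the final answer.)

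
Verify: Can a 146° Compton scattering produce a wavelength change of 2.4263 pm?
No, inconsistent

Calculate the expected shift for θ = 146°:

Δλ_expected = λ_C(1 - cos(146°))
Δλ_expected = 2.4263 × (1 - cos(146°))
Δλ_expected = 2.4263 × 1.8290
Δλ_expected = 4.4378 pm

Given shift: 2.4263 pm
Expected shift: 4.4378 pm
Difference: 2.0115 pm

The values do not match. The given shift corresponds to θ ≈ 90.0°, not 146°.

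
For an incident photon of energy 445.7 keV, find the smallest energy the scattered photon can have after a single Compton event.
162.4019 keV (at θ = 180°)

The scattered photon has minimum energy when its wavelength is maximum, i.e., when the Compton shift Δλ = λ_C(1 − cos θ) is maximum. This occurs at θ = 180° (backscattering), giving Δλ_max = 2λ_C = 4.8526 pm.

Initial wavelength: λ₀ = hc/E₀ = 2.7818 pm
Maximum final wavelength: λ'_max = λ₀ + 2λ_C = 2.7818 + 4.8526 = 7.6344 pm
Minimum final energy: E'_min = hc/λ'_max = 162.4019 keV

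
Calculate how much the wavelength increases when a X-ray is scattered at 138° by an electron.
4.2294 pm

Using the Compton scattering formula:
Δλ = λ_C(1 - cos θ)

where λ_C = h/(m_e·c) ≈ 2.4263 pm is the Compton wavelength of an electron.

For θ = 138°:
cos(138°) = -0.7431
1 - cos(138°) = 1.7431

Δλ = 2.4263 × 1.7431
Δλ = 4.2294 pm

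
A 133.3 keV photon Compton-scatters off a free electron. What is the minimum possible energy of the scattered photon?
87.5981 keV (at θ = 180°)

The scattered photon has minimum energy when its wavelength is maximum, i.e., when the Compton shift Δλ = λ_C(1 − cos θ) is maximum. This occurs at θ = 180° (backscattering), giving Δλ_max = 2λ_C = 4.8526 pm.

Initial wavelength: λ₀ = hc/E₀ = 9.3011 pm
Maximum final wavelength: λ'_max = λ₀ + 2λ_C = 9.3011 + 4.8526 = 14.1538 pm
Minimum final energy: E'_min = hc/λ'_max = 87.5981 keV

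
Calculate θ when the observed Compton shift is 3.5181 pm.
116.74°

From the Compton formula Δλ = λ_C(1 - cos θ), we can solve for θ:

cos θ = 1 - Δλ/λ_C

Given:
- Δλ = 3.5181 pm
- λ_C = h/(m_e·c) ≈ 2.42631024 pm

cos θ = 1 - 3.5181/2.42631024
cos θ = 1 - 1.449979
cos θ = -0.449979

θ = arccos(-0.449979)
θ = 116.74°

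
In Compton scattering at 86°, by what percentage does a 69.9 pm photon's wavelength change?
3.2290%

Calculate the Compton shift:
Δλ = λ_C(1 - cos(86°))
Δλ = 2.4263 × (1 - cos(86°))
Δλ = 2.4263 × 0.9302
Δλ = 2.2571 pm

Percentage change:
(Δλ/λ₀) × 100 = (2.2571/69.9) × 100
= 3.2290%

(Intermediate values are shown rounded; full precision is carried through to the final answer.)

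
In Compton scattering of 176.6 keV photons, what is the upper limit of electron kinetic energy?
72.1768 keV

Maximum energy transfer occurs at θ = 180° (backscattering).

Initial photon: E₀ = 176.6 keV → λ₀ = 7.0206 pm

Maximum Compton shift (at 180°):
Δλ_max = 2λ_C = 2 × 2.4263 = 4.8526 pm

Final wavelength:
λ' = 7.0206 + 4.8526 = 11.8732 pm

Minimum photon energy (maximum energy to electron):
E'_min = hc/λ' = 104.4232 keV

Maximum electron kinetic energy:
K_max = E₀ - E'_min = 176.6000 - 104.4232 = 72.1768 keV

(Intermediate values are shown rounded; full precision is carried through to the final answer.)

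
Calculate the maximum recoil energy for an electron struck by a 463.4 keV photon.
298.7060 keV

Maximum energy transfer occurs at θ = 180° (backscattering).

Initial photon: E₀ = 463.4 keV → λ₀ = 2.6755 pm

Maximum Compton shift (at 180°):
Δλ_max = 2λ_C = 2 × 2.4263 = 4.8526 pm

Final wavelength:
λ' = 2.6755 + 4.8526 = 7.5282 pm

Minimum photon energy (maximum energy to electron):
E'_min = hc/λ' = 164.6940 keV

Maximum electron kinetic energy:
K_max = E₀ - E'_min = 463.4000 - 164.6940 = 298.7060 keV

(Intermediate values are shown rounded; full precision is carried through to the final answer.)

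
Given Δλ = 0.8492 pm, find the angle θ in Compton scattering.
49.46°

From the Compton formula Δλ = λ_C(1 - cos θ), we can solve for θ:

cos θ = 1 - Δλ/λ_C

Given:
- Δλ = 0.8492 pm
- λ_C = h/(m_e·c) ≈ 2.42631024 pm

cos θ = 1 - 0.8492/2.42631024
cos θ = 1 - 0.349996
cos θ = 0.650004

θ = arccos(0.650004)
θ = 49.46°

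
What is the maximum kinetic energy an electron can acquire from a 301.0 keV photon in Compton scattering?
162.8052 keV

Maximum energy transfer occurs at θ = 180° (backscattering).

Initial photon: E₀ = 301.0 keV → λ₀ = 4.1191 pm

Maximum Compton shift (at 180°):
Δλ_max = 2λ_C = 2 × 2.4263 = 4.8526 pm

Final wavelength:
λ' = 4.1191 + 4.8526 = 8.9717 pm

Minimum photon energy (maximum energy to electron):
E'_min = hc/λ' = 138.1948 keV

Maximum electron kinetic energy:
K_max = E₀ - E'_min = 301.0000 - 138.1948 = 162.8052 keV

(Intermediate values are shown rounded; full precision is carried through to the final answer.)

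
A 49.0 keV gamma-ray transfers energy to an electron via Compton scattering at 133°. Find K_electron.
6.8055 keV

By energy conservation: K_e = E_initial - E_final

First find the scattered photon energy:
Initial wavelength: λ = hc/E = 25.3029 pm
Compton shift: Δλ = λ_C(1 - cos(133°)) = 4.0810 pm
Final wavelength: λ' = 25.3029 + 4.0810 = 29.3839 pm
Final photon energy: E' = hc/λ' = 42.1945 keV

Electron kinetic energy:
K_e = E - E' = 49.0000 - 42.1945 = 6.8055 keV

(Intermediate values are shown rounded; full precision is carried through to the final answer.)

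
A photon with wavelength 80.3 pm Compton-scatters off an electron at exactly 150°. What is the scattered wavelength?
84.8276 pm

Using the Compton formula: λ' = λ + λ_C(1 − cos θ)

For θ = 150°, cos θ = -√3/2 (exact) ≈ -0.8660, so:
1 − cos 150° = 1 − (-√3/2) ≈ 1.8660

Δλ = λ_C × 1.8660 = 2.4263 × 1.8660 = 4.5276 pm

λ' = 80.3 + 4.5276 = 84.8276 pm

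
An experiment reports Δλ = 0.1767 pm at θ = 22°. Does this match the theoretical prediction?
Yes, consistent

Calculate the expected shift for θ = 22°:

Δλ_expected = λ_C(1 - cos(22°))
Δλ_expected = 2.4263 × (1 - cos(22°))
Δλ_expected = 2.4263 × 0.0728
Δλ_expected = 0.1767 pm

Given shift: 0.1767 pm
Expected shift: 0.1767 pm
Difference: 0.0000 pm

The values match. This is consistent with Compton scattering at the stated angle.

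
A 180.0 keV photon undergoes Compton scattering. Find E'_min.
105.6027 keV (at θ = 180°)

The scattered photon has minimum energy when its wavelength is maximum, i.e., when the Compton shift Δλ = λ_C(1 − cos θ) is maximum. This occurs at θ = 180° (backscattering), giving Δλ_max = 2λ_C = 4.8526 pm.

Initial wavelength: λ₀ = hc/E₀ = 6.8880 pm
Maximum final wavelength: λ'_max = λ₀ + 2λ_C = 6.8880 + 4.8526 = 11.7406 pm
Minimum final energy: E'_min = hc/λ'_max = 105.6027 keV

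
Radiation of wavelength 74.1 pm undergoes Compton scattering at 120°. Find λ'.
77.7395 pm

Using the Compton formula: λ' = λ + λ_C(1 − cos θ)

For θ = 120°, cos θ = -1/2 (exact) = -0.5000, so:
1 − cos 120° = 1 − (-1/2) = 1.5000

Δλ = λ_C × 1.5000 = 2.4263 × 1.5000 = 3.6395 pm

λ' = 74.1 + 3.6395 = 77.7395 pm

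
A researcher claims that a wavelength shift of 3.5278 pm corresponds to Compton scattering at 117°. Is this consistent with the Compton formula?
Yes, consistent

Calculate the expected shift for θ = 117°:

Δλ_expected = λ_C(1 - cos(117°))
Δλ_expected = 2.4263 × (1 - cos(117°))
Δλ_expected = 2.4263 × 1.4540
Δλ_expected = 3.5278 pm

Given shift: 3.5278 pm
Expected shift: 3.5278 pm
Difference: 0.0000 pm

The values match. This is consistent with Compton scattering at the stated angle.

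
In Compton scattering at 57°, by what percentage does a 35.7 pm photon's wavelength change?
3.0948%

Calculate the Compton shift:
Δλ = λ_C(1 - cos(57°))
Δλ = 2.4263 × (1 - cos(57°))
Δλ = 2.4263 × 0.4554
Δλ = 1.1048 pm

Percentage change:
(Δλ/λ₀) × 100 = (1.1048/35.7) × 100
= 3.0948%

(Intermediate values are shown rounded; full precision is carried through to the final answer.)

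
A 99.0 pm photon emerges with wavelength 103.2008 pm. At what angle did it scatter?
137.00°

First find the wavelength shift:
Δλ = λ' - λ = 103.2008 - 99.0 = 4.2008 pm

Using Δλ = λ_C(1 - cos θ), with λ_C = h/(m_e·c) ≈ 2.42631024 pm:
cos θ = 1 - Δλ/λ_C
cos θ = 1 - 4.2008/2.42631024
cos θ = -0.731353

θ = arccos(-0.731353)
θ = 137.00°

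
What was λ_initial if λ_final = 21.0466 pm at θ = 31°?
20.7000 pm

From λ' = λ + Δλ, we have λ = λ' - Δλ

First calculate the Compton shift:
Δλ = λ_C(1 - cos θ)
Δλ = 2.4263 × (1 - cos(31°))
Δλ = 2.4263 × 0.1428
Δλ = 0.3466 pm

Initial wavelength:
λ = λ' - Δλ
λ = 21.0466 - 0.3466
λ = 20.7000 pm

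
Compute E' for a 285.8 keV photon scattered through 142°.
142.8980 keV

First convert energy to wavelength:
λ = hc/E, with hc ≈ 1239.842 keV·pm (i.e. 1239.842 eV·nm)

For E = 285.8 keV = 285800 eV:
λ = 1239.842 keV·pm / 285.8 keV
λ = 4.3381 pm

Calculate the Compton shift:
Δλ = λ_C(1 - cos(142°)) = 2.4263 × 1.7880
Δλ = 4.3383 pm

Final wavelength:
λ' = 4.3381 + 4.3383 = 8.6764 pm

Final energy:
E' = hc/λ' = 1239.842 / 8.6764 = 142.8980 keV

(Intermediate values are shown rounded; full precision is carried through to the final answer.)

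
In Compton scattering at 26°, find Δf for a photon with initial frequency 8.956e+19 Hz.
6.121e+18 Hz (decrease)

Convert frequency to wavelength (c = 299792458 m/s):
λ₀ = c/f₀ = 299792458/8.956e+19 = 3.3473923e-12 m = 3.3474 pm

Calculate Compton shift:
Δλ = λ_C(1 - cos(26°)) = 0.2456 pm

Final wavelength:
λ' = λ₀ + Δλ = 3.3474 + 0.2456 = 3.5929 pm

Final frequency:
f' = c/λ' = 299792458/3.5929494e-12 = 8.3439099e+19 Hz

Frequency shift (decrease):
Δf = f₀ - f' = 8.956e+19 - 8.3439099e+19 = 6.121e+18 Hz

(Intermediate values are shown rounded; full precision is carried through to the final answer.)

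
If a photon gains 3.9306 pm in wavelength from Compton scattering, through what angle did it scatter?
128.32°

From the Compton formula Δλ = λ_C(1 - cos θ), we can solve for θ:

cos θ = 1 - Δλ/λ_C

Given:
- Δλ = 3.9306 pm
- λ_C = h/(m_e·c) ≈ 2.42631024 pm

cos θ = 1 - 3.9306/2.42631024
cos θ = 1 - 1.619991
cos θ = -0.619991

θ = arccos(-0.619991)
θ = 128.32°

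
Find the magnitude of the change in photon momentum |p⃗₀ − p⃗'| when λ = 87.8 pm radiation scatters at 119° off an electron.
1.2750e-23 kg·m/s

Photon momentum magnitude is p = h/λ.

Initial momentum:
p₀ = h/λ = 6.6261e-34/8.7800e-11 = 7.5468e-24 kg·m/s

After scattering:
λ' = λ + Δλ = 87.8 + 3.6026 = 91.4026 pm
p' = h/λ' = 6.6261e-34/9.1403e-11 = 7.2493e-24 kg·m/s

Momentum is a vector; the scattered photon's direction makes angle θ = 119° with the incident direction. The magnitude of the vector change Δp⃗ = p⃗₀ − p⃗' is found from the law of cosines:
|Δp⃗|² = p₀² + p'² − 2p₀p'cos θ
|Δp⃗|² = (7.5468e-24)² + (7.2493e-24)² − 2·7.5468e-24·7.2493e-24·cos(119°)
|Δp⃗| = 1.2750e-23 kg·m/s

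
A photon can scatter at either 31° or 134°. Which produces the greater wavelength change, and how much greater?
134° produces the larger shift by a factor of 11.865

Calculate both shifts using Δλ = λ_C(1 - cos θ):

For θ₁ = 31°:
Δλ₁ = 2.4263 × (1 - cos(31°))
Δλ₁ = 2.4263 × 0.1428
Δλ₁ = 0.3466 pm

For θ₂ = 134°:
Δλ₂ = 2.4263 × (1 - cos(134°))
Δλ₂ = 2.4263 × 1.6947
Δλ₂ = 4.1118 pm

The 134° angle produces the larger shift.
Ratio: 4.1118/0.3466 = 11.865

(Intermediate values are shown rounded; full precision is carried through to the final answer.)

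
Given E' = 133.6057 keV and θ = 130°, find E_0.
234.2000 keV

Convert final energy to wavelength (hc ≈ 1239.842 keV·pm):
λ' = hc/E' = 1239.842 / 133.6057 = 9.2799 pm

Calculate the Compton shift:
Δλ = λ_C(1 - cos(130°))
Δλ = 2.4263 × (1 - cos(130°))
Δλ = 3.9859 pm

Initial wavelength:
λ = λ' - Δλ = 9.2799 - 3.9859 = 5.2939 pm

Initial energy:
E = hc/λ = 1239.842 / 5.2939 = 234.2000 keV

(Intermediate values are shown rounded; full precision is carried through to the final answer.)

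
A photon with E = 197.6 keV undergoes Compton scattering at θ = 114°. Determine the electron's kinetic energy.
69.6187 keV

By energy conservation: K_e = E_initial - E_final

First find the scattered photon energy:
Initial wavelength: λ = hc/E = 6.2745 pm
Compton shift: Δλ = λ_C(1 - cos(114°)) = 3.4132 pm
Final wavelength: λ' = 6.2745 + 3.4132 = 9.6877 pm
Final photon energy: E' = hc/λ' = 127.9813 keV

Electron kinetic energy:
K_e = E - E' = 197.6000 - 127.9813 = 69.6187 keV

(Intermediate values are shown rounded; full precision is carried through to the final answer.)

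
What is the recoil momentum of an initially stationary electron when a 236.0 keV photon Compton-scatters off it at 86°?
1.4879e-22 kg·m/s

The electron is initially at rest, so by conservation of momentum:
p⃗_e = p⃗₀ − p⃗'  (incident photon momentum minus scattered photon momentum)

Photon momentum magnitudes (p = h/λ = E/c):
λ₀ = hc/E₀ = 5.2536 pm → p₀ = h/λ₀ = 1.2613e-22 kg·m/s
Δλ = λ_C(1 − cos 86°) = 2.2571 pm
λ' = 7.5106 pm → p' = h/λ' = 8.8223e-23 kg·m/s

The scattered photon makes angle θ = 86° with the incident direction, so by the law of cosines:
|p⃗_e|² = p₀² + p'² − 2p₀p'cos θ
|p⃗_e|² = (1.2613e-22)² + (8.8223e-23)² − 2·1.2613e-22·8.8223e-23·cos(86°)
|p⃗_e| = 1.4879e-22 kg·m/s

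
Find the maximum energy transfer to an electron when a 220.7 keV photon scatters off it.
102.2859 keV

Maximum energy transfer occurs at θ = 180° (backscattering).

Initial photon: E₀ = 220.7 keV → λ₀ = 5.6178 pm

Maximum Compton shift (at 180°):
Δλ_max = 2λ_C = 2 × 2.4263 = 4.8526 pm

Final wavelength:
λ' = 5.6178 + 4.8526 = 10.4704 pm

Minimum photon energy (maximum energy to electron):
E'_min = hc/λ' = 118.4141 keV

Maximum electron kinetic energy:
K_max = E₀ - E'_min = 220.7000 - 118.4141 = 102.2859 keV

(Intermediate values are shown rounded; full precision is carried through to the final answer.)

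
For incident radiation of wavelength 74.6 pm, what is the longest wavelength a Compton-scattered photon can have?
79.4526 pm (at θ = 180°)

The Compton shift is Δλ = λ_C(1 − cos θ).

Since cos θ ranges from −1 to 1, the factor (1 − cos θ) ranges from 0 to 2; the maximum shift occurs at θ = 180° (backscattering):
Δλ_max = 2λ_C = 2 × 2.4263 pm = 4.8526 pm

Maximum scattered wavelength:
λ'_max = λ₀ + Δλ_max = 74.6 + 4.8526 = 79.4526 pm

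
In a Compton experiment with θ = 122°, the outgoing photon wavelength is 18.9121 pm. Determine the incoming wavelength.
15.2000 pm

From λ' = λ + Δλ, we have λ = λ' - Δλ

First calculate the Compton shift:
Δλ = λ_C(1 - cos θ)
Δλ = 2.4263 × (1 - cos(122°))
Δλ = 2.4263 × 1.5299
Δλ = 3.7121 pm

Initial wavelength:
λ = λ' - Δλ
λ = 18.9121 - 3.7121
λ = 15.2000 pm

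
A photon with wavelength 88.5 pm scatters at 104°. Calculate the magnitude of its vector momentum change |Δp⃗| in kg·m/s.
1.1607e-23 kg·m/s

Photon momentum magnitude is p = h/λ.

Initial momentum:
p₀ = h/λ = 6.6261e-34/8.8500e-11 = 7.4871e-24 kg·m/s

After scattering:
λ' = λ + Δλ = 88.5 + 3.0133 = 91.5133 pm
p' = h/λ' = 6.6261e-34/9.1513e-11 = 7.2406e-24 kg·m/s

Momentum is a vector; the scattered photon's direction makes angle θ = 104° with the incident direction. The magnitude of the vector change Δp⃗ = p⃗₀ − p⃗' is found from the law of cosines:
|Δp⃗|² = p₀² + p'² − 2p₀p'cos θ
|Δp⃗|² = (7.4871e-24)² + (7.2406e-24)² − 2·7.4871e-24·7.2406e-24·cos(104°)
|Δp⃗| = 1.1607e-23 kg·m/s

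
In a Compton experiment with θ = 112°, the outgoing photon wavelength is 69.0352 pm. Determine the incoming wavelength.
65.7000 pm

From λ' = λ + Δλ, we have λ = λ' - Δλ

First calculate the Compton shift:
Δλ = λ_C(1 - cos θ)
Δλ = 2.4263 × (1 - cos(112°))
Δλ = 2.4263 × 1.3746
Δλ = 3.3352 pm

Initial wavelength:
λ = λ' - Δλ
λ = 69.0352 - 3.3352
λ = 65.7000 pm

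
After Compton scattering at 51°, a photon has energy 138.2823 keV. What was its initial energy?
153.7000 keV

Convert final energy to wavelength (hc ≈ 1239.842 keV·pm):
λ' = hc/E' = 1239.842 / 138.2823 = 8.9660 pm

Calculate the Compton shift:
Δλ = λ_C(1 - cos(51°))
Δλ = 2.4263 × (1 - cos(51°))
Δλ = 0.8994 pm

Initial wavelength:
λ = λ' - Δλ = 8.9660 - 0.8994 = 8.0666 pm

Initial energy:
E = hc/λ = 1239.842 / 8.0666 = 153.7000 keV

(Intermediate values are shown rounded; full precision is carried through to the final answer.)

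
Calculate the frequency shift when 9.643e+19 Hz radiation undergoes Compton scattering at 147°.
5.683e+19 Hz (decrease)

Convert frequency to wavelength (c = 299792458 m/s):
λ₀ = c/f₀ = 299792458/9.643e+19 = 3.1089128e-12 m = 3.1089 pm

Calculate Compton shift:
Δλ = λ_C(1 - cos(147°)) = 4.4612 pm

Final wavelength:
λ' = λ₀ + Δλ = 3.1089 + 4.4612 = 7.5701 pm

Final frequency:
f' = c/λ' = 299792458/7.5700980e-12 = 3.9602190e+19 Hz

Frequency shift (decrease):
Δf = f₀ - f' = 9.643e+19 - 3.9602190e+19 = 5.683e+19 Hz

(Intermediate values are shown rounded; full precision is carried through to the final answer.)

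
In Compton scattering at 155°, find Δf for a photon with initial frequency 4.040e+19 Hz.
1.551e+19 Hz (decrease)

Convert frequency to wavelength (c = 299792458 m/s):
λ₀ = c/f₀ = 299792458/4.040e+19 = 7.4206054e-12 m = 7.4206 pm

Calculate Compton shift:
Δλ = λ_C(1 - cos(155°)) = 4.6253 pm

Final wavelength:
λ' = λ₀ + Δλ = 7.4206 + 4.6253 = 12.0459 pm

Final frequency:
f' = c/λ' = 299792458/1.2045899e-11 = 2.4887511e+19 Hz

Frequency shift (decrease):
Δf = f₀ - f' = 4.040e+19 - 2.4887511e+19 = 1.551e+19 Hz

(Intermediate values are shown rounded; full precision is carried through to the final answer.)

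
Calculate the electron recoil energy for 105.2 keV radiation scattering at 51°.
7.4588 keV

By energy conservation: K_e = E_initial - E_final

First find the scattered photon energy:
Initial wavelength: λ = hc/E = 11.7856 pm
Compton shift: Δλ = λ_C(1 - cos(51°)) = 0.8994 pm
Final wavelength: λ' = 11.7856 + 0.8994 = 12.6850 pm
Final photon energy: E' = hc/λ' = 97.7412 keV

Electron kinetic energy:
K_e = E - E' = 105.2000 - 97.7412 = 7.4588 keV

(Intermediate values are shown rounded; full precision is carried through to the final answer.)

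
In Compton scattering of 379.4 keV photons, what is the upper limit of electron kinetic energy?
226.7199 keV

Maximum energy transfer occurs at θ = 180° (backscattering).

Initial photon: E₀ = 379.4 keV → λ₀ = 3.2679 pm

Maximum Compton shift (at 180°):
Δλ_max = 2λ_C = 2 × 2.4263 = 4.8526 pm

Final wavelength:
λ' = 3.2679 + 4.8526 = 8.1205 pm

Minimum photon energy (maximum energy to electron):
E'_min = hc/λ' = 152.6801 keV

Maximum electron kinetic energy:
K_max = E₀ - E'_min = 379.4000 - 152.6801 = 226.7199 keV

(Intermediate values are shown rounded; full precision is carried through to the final answer.)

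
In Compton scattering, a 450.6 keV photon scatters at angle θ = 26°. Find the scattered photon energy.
413.6816 keV

First convert energy to wavelength:
λ = hc/E, with hc ≈ 1239.842 keV·pm (i.e. 1239.842 eV·nm)

For E = 450.6 keV = 450600 eV:
λ = 1239.842 keV·pm / 450.6 keV
λ = 2.7515 pm

Calculate the Compton shift:
Δλ = λ_C(1 - cos(26°)) = 2.4263 × 0.1012
Δλ = 0.2456 pm

Final wavelength:
λ' = 2.7515 + 0.2456 = 2.9971 pm

Final energy:
E' = hc/λ' = 1239.842 / 2.9971 = 413.6816 keV

(Intermediate values are shown rounded; full precision is carried through to the final answer.)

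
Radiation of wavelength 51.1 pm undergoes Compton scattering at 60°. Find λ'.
52.3132 pm

Using the Compton formula: λ' = λ + λ_C(1 − cos θ)

For θ = 60°, cos θ = 1/2 (exact) = 0.5000, so:
1 − cos 60° = 1 − (1/2) = 0.5000

Δλ = λ_C × 0.5000 = 2.4263 × 0.5000 = 1.2132 pm

λ' = 51.1 + 1.2132 = 52.3132 pm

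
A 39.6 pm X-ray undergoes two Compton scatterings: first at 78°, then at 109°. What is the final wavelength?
44.7381 pm

Apply Compton shift twice:

First scattering at θ₁ = 78°:
Δλ₁ = λ_C(1 - cos(78°))
Δλ₁ = 2.4263 × 0.7921
Δλ₁ = 1.9219 pm

After first scattering:
λ₁ = 39.6 + 1.9219 = 41.5219 pm

Second scattering at θ₂ = 109°:
Δλ₂ = λ_C(1 - cos(109°))
Δλ₂ = 2.4263 × 1.3256
Δλ₂ = 3.2162 pm

Final wavelength:
λ₂ = 41.5219 + 3.2162 = 44.7381 pm

Total shift: Δλ_total = 1.9219 + 3.2162 = 5.1381 pm

(Intermediate values are shown rounded; full precision is carried through to the final answer.)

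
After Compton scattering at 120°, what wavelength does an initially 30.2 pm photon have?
33.8395 pm

Using the Compton formula: λ' = λ + λ_C(1 − cos θ)

For θ = 120°, cos θ = -1/2 (exact) = -0.5000, so:
1 − cos 120° = 1 − (-1/2) = 1.5000

Δλ = λ_C × 1.5000 = 2.4263 × 1.5000 = 3.6395 pm

λ' = 30.2 + 3.6395 = 33.8395 pm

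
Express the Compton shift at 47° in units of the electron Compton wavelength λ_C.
0.3180 λ_C

The Compton shift formula is:
Δλ = λ_C(1 - cos θ)

Dividing both sides by λ_C:
Δλ/λ_C = 1 - cos θ

For θ = 47°:
Δλ/λ_C = 1 - cos(47°)
Δλ/λ_C = 1 - 0.6820
Δλ/λ_C = 0.3180

This means the shift is 0.3180 × λ_C = 0.7716 pm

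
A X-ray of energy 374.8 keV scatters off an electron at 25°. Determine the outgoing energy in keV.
350.6999 keV

First convert energy to wavelength:
λ = hc/E, with hc ≈ 1239.842 keV·pm (i.e. 1239.842 eV·nm)

For E = 374.8 keV = 374800 eV:
λ = 1239.842 keV·pm / 374.8 keV
λ = 3.3080 pm

Calculate the Compton shift:
Δλ = λ_C(1 - cos(25°)) = 2.4263 × 0.0937
Δλ = 0.2273 pm

Final wavelength:
λ' = 3.3080 + 0.2273 = 3.5353 pm

Final energy:
E' = hc/λ' = 1239.842 / 3.5353 = 350.6999 keV

(Intermediate values are shown rounded; full precision is carried through to the final answer.)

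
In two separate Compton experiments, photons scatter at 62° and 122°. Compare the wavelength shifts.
122° produces the larger shift by a factor of 2.884

Calculate both shifts using Δλ = λ_C(1 - cos θ):

For θ₁ = 62°:
Δλ₁ = 2.4263 × (1 - cos(62°))
Δλ₁ = 2.4263 × 0.5305
Δλ₁ = 1.2872 pm

For θ₂ = 122°:
Δλ₂ = 2.4263 × (1 - cos(122°))
Δλ₂ = 2.4263 × 1.5299
Δλ₂ = 3.7121 pm

The 122° angle produces the larger shift.
Ratio: 3.7121/1.2872 = 2.884

(Intermediate values are shown rounded; full precision is carried through to the final answer.)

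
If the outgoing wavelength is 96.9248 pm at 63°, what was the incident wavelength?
95.6000 pm

From λ' = λ + Δλ, we have λ = λ' - Δλ

First calculate the Compton shift:
Δλ = λ_C(1 - cos θ)
Δλ = 2.4263 × (1 - cos(63°))
Δλ = 2.4263 × 0.5460
Δλ = 1.3248 pm

Initial wavelength:
λ = λ' - Δλ
λ = 96.9248 - 1.3248
λ = 95.6000 pm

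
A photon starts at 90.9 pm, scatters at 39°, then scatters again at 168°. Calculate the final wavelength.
96.2403 pm

Apply Compton shift twice:

First scattering at θ₁ = 39°:
Δλ₁ = λ_C(1 - cos(39°))
Δλ₁ = 2.4263 × 0.2229
Δλ₁ = 0.5407 pm

After first scattering:
λ₁ = 90.9 + 0.5407 = 91.4407 pm

Second scattering at θ₂ = 168°:
Δλ₂ = λ_C(1 - cos(168°))
Δλ₂ = 2.4263 × 1.9781
Δλ₂ = 4.7996 pm

Final wavelength:
λ₂ = 91.4407 + 4.7996 = 96.2403 pm

Total shift: Δλ_total = 0.5407 + 4.7996 = 5.3403 pm

(Intermediate values are shown rounded; full precision is carried through to the final answer.)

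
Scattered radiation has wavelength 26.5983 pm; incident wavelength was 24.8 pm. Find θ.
75.00°

First find the wavelength shift:
Δλ = λ' - λ = 26.5983 - 24.8 = 1.7983 pm

Using Δλ = λ_C(1 - cos θ), with λ_C = h/(m_e·c) ≈ 2.42631024 pm:
cos θ = 1 - Δλ/λ_C
cos θ = 1 - 1.7983/2.42631024
cos θ = 0.258833

θ = arccos(0.258833)
θ = 75.00°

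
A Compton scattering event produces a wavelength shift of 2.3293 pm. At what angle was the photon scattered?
87.71°

From the Compton formula Δλ = λ_C(1 - cos θ), we can solve for θ:

cos θ = 1 - Δλ/λ_C

Given:
- Δλ = 2.3293 pm
- λ_C = h/(m_e·c) ≈ 2.42631024 pm

cos θ = 1 - 2.3293/2.42631024
cos θ = 1 - 0.960017
cos θ = 0.039983

θ = arccos(0.039983)
θ = 87.71°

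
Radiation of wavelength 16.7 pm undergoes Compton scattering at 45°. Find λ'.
17.4106 pm

Using the Compton formula: λ' = λ + λ_C(1 − cos θ)

For θ = 45°, cos θ = √2/2 (exact) ≈ 0.7071, so:
1 − cos 45° = 1 − (√2/2) ≈ 0.2929

Δλ = λ_C × 0.2929 = 2.4263 × 0.2929 = 0.7106 pm

λ' = 16.7 + 0.7106 = 17.4106 pm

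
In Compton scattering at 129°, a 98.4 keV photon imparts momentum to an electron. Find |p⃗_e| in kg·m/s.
8.3769e-23 kg·m/s

The electron is initially at rest, so by conservation of momentum:
p⃗_e = p⃗₀ − p⃗'  (incident photon momentum minus scattered photon momentum)

Photon momentum magnitudes (p = h/λ = E/c):
λ₀ = hc/E₀ = 12.6000 pm → p₀ = h/λ₀ = 5.2588e-23 kg·m/s
Δλ = λ_C(1 − cos 129°) = 3.9532 pm
λ' = 16.5533 pm → p' = h/λ' = 4.0029e-23 kg·m/s

The scattered photon makes angle θ = 129° with the incident direction, so by the law of cosines:
|p⃗_e|² = p₀² + p'² − 2p₀p'cos θ
|p⃗_e|² = (5.2588e-23)² + (4.0029e-23)² − 2·5.2588e-23·4.0029e-23·cos(129°)
|p⃗_e| = 8.3769e-23 kg·m/s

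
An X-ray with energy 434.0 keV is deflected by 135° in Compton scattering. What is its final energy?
177.1519 keV

First convert energy to wavelength:
λ = hc/E, with hc ≈ 1239.842 keV·pm (i.e. 1239.842 eV·nm)

For E = 434.0 keV = 434000 eV:
λ = 1239.842 keV·pm / 434.0 keV
λ = 2.8568 pm

Calculate the Compton shift:
Δλ = λ_C(1 - cos(135°)) = 2.4263 × 1.7071
Δλ = 4.1420 pm

Final wavelength:
λ' = 2.8568 + 4.1420 = 6.9987 pm

Final energy:
E' = hc/λ' = 1239.842 / 6.9987 = 177.1519 keV

(Intermediate values are shown rounded; full precision is carried through to the final answer.)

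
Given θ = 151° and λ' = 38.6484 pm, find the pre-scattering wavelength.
34.1000 pm

From λ' = λ + Δλ, we have λ = λ' - Δλ

First calculate the Compton shift:
Δλ = λ_C(1 - cos θ)
Δλ = 2.4263 × (1 - cos(151°))
Δλ = 2.4263 × 1.8746
Δλ = 4.5484 pm

Initial wavelength:
λ = λ' - Δλ
λ = 38.6484 - 4.5484
λ = 34.1000 pm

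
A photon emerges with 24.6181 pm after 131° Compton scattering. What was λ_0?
20.6000 pm

From λ' = λ + Δλ, we have λ = λ' - Δλ

First calculate the Compton shift:
Δλ = λ_C(1 - cos θ)
Δλ = 2.4263 × (1 - cos(131°))
Δλ = 2.4263 × 1.6561
Δλ = 4.0181 pm

Initial wavelength:
λ = λ' - Δλ
λ = 24.6181 - 4.0181
λ = 20.6000 pm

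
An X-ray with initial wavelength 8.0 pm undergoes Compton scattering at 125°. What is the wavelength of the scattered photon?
11.8180 pm

Using the Compton scattering formula:
λ' = λ + Δλ = λ + λ_C(1 - cos θ)

Given:
- Initial wavelength λ = 8.0 pm
- Scattering angle θ = 125°
- Compton wavelength λ_C ≈ 2.4263 pm

Calculate the shift:
Δλ = 2.4263 × (1 - cos(125°))
Δλ = 2.4263 × 1.5736
Δλ = 3.8180 pm

Final wavelength:
λ' = 8.0 + 3.8180 = 11.8180 pm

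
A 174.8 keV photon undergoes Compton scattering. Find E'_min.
103.7912 keV (at θ = 180°)

The scattered photon has minimum energy when its wavelength is maximum, i.e., when the Compton shift Δλ = λ_C(1 − cos θ) is maximum. This occurs at θ = 180° (backscattering), giving Δλ_max = 2λ_C = 4.8526 pm.

Initial wavelength: λ₀ = hc/E₀ = 7.0929 pm
Maximum final wavelength: λ'_max = λ₀ + 2λ_C = 7.0929 + 4.8526 = 11.9455 pm
Minimum final energy: E'_min = hc/λ'_max = 103.7912 keV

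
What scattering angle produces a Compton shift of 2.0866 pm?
81.95°

From the Compton formula Δλ = λ_C(1 - cos θ), we can solve for θ:

cos θ = 1 - Δλ/λ_C

Given:
- Δλ = 2.0866 pm
- λ_C = h/(m_e·c) ≈ 2.42631024 pm

cos θ = 1 - 2.0866/2.42631024
cos θ = 1 - 0.859989
cos θ = 0.140011

θ = arccos(0.140011)
θ = 81.95°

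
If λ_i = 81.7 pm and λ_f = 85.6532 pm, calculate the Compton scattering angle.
129.00°

First find the wavelength shift:
Δλ = λ' - λ = 85.6532 - 81.7 = 3.9532 pm

Using Δλ = λ_C(1 - cos θ), with λ_C = h/(m_e·c) ≈ 2.42631024 pm:
cos θ = 1 - Δλ/λ_C
cos θ = 1 - 3.9532/2.42631024
cos θ = -0.629305

θ = arccos(-0.629305)
θ = 129.00°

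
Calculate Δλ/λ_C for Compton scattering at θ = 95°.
1.0872 λ_C

The Compton shift formula is:
Δλ = λ_C(1 - cos θ)

Dividing both sides by λ_C:
Δλ/λ_C = 1 - cos θ

For θ = 95°:
Δλ/λ_C = 1 - cos(95°)
Δλ/λ_C = 1 - -0.0872
Δλ/λ_C = 1.0872

This means the shift is 1.0872 × λ_C = 2.6378 pm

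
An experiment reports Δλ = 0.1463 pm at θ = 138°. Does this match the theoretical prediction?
No, inconsistent

Calculate the expected shift for θ = 138°:

Δλ_expected = λ_C(1 - cos(138°))
Δλ_expected = 2.4263 × (1 - cos(138°))
Δλ_expected = 2.4263 × 1.7431
Δλ_expected = 4.2294 pm

Given shift: 0.1463 pm
Expected shift: 4.2294 pm
Difference: 4.0831 pm

The values do not match. The given shift corresponds to θ ≈ 20.0°, not 138°.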